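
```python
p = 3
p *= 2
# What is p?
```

Trace:
`p = 3` → p = 3
`p *= 2` → p = 6
So p = 6

Answer: 6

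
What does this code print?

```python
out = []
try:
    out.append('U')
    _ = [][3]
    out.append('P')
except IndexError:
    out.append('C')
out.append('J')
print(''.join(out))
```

Execution trace: 'U' (try body) → 'C' (except IndexError) → 'J' (after the try/except). Output: UCJ

Answer: UCJ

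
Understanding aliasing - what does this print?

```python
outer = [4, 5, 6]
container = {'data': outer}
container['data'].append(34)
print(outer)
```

Key concept: dict holds reference to list.
Step by step:
`outer = [4, 5, 6]` → outer = [4, 5, 6]
`container = {'data': outer}` → container = {'data': [4, 5, 6]}
`container['data'].append(34)` → outer = [4, 5, 6, 34]; container = {'data': [4, 5, 6, 34]}
`print(outer)` → prints [4, 5, 6, 34]

Answer: [4, 5, 6, 34]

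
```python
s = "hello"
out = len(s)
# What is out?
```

Trace:
`s = "hello"` → s = 'hello'
`out = len(s)` → out = 5
So out = 5

Answer: 5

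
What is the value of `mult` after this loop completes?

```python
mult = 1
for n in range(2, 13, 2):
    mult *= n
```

Product of even numbers 2 to 12
`mult` takes the values: 1 → 2 → 8 → 48 → 384 → 3840 → 46080

Answer: 46080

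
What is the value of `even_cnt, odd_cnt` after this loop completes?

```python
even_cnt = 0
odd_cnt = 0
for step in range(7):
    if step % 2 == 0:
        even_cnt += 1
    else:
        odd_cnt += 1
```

Count evens and odds in range(7)
`even_cnt, odd_cnt` takes the values: (0, 0) → (1, 0) → (1, 1) → (2, 1) → (2, 2) → (3, 2) → (3, 3) → (4, 3)

Answer: 4, 3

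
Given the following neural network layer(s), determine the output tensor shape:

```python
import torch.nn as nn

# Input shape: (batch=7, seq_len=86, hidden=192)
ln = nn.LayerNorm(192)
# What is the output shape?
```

Input: (7, 86, 192) -> Output: (7, 86, 192)

Answer: (7, 86, 192)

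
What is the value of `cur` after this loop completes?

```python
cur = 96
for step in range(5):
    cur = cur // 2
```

Halve 5 times: 96 // 2^5 = 3
`cur` takes the values: 96 → 48 → 24 → 12 → 6 → 3

Answer: 3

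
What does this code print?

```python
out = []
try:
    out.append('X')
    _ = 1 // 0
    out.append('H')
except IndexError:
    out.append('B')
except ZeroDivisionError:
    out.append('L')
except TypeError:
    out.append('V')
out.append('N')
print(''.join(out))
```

Execution trace: 'X' (try body) → 'L' (except ZeroDivisionError) → 'N' (after the try/except). Output: XLN

Answer: XLN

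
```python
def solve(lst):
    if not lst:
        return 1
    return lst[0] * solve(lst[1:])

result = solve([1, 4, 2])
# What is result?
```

Product over [1, 4, 2] = 1 * 4 * 2 = 8

Answer: 8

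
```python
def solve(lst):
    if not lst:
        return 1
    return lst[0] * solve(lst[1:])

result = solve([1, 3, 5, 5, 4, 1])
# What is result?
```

Product over [1, 3, 5, 5, 4, 1] = 1 * 3 * 5 * 5 * 4 * 1 = 300

Answer: 300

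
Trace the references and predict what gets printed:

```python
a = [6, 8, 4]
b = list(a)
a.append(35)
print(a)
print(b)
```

Key concept: list() constructor creates copy.
Step by step:
`a = [6, 8, 4]` → a = [6, 8, 4]
`b = list(a)` → b = [6, 8, 4]
`a.append(35)` → a = [6, 8, 4, 35]
`print(a)` → prints [6, 8, 4, 35]
`print(b)` → prints [6, 8, 4]

Answer:
[6, 8, 4, 35]
[6, 8, 4]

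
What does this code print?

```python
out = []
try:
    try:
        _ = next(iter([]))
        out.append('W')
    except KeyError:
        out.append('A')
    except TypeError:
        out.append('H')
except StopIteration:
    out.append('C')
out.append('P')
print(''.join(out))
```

Execution trace: 'C' (outer except StopIteration) → 'P' (after the try/except). Output: CP

Answer: CP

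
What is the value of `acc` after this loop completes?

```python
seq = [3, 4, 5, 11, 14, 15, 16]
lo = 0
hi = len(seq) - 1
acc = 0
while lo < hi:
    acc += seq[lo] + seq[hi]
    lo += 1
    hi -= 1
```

Sum of pairs from ends
`acc` takes the values: 0 → 19 → 38 → 57

Answer: 57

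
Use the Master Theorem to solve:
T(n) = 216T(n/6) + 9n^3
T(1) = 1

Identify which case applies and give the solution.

a=216, b=6, f(n)=9n^3. log_6(216) = 3. Since c=3 = 3, Case 2 applies: T(n) = Θ(n^log_b(a) · log n) = O(n^3 log n).

Answer: O(n^3 log n) - Case 2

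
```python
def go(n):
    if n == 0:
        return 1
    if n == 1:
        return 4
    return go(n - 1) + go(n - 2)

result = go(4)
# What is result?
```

Build up from base cases: go(0)=1, go(1)=4, go(2)=5, go(3)=9, go(4)=14

Answer: 14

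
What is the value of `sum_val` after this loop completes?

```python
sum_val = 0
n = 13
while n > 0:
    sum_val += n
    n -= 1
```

Sum 13 down to 1
`sum_val` takes the values: 0 → 13 → 25 → 36 → 46 → 55 → 63 → 70 → 76 → 81 → 85 → 88 → 90 → 91

Answer: 91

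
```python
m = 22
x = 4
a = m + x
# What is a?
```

Trace:
`m = 22` → m = 22
`x = 4` → x = 4
`a = m + x` → a = 26
So a = 26

Answer: 26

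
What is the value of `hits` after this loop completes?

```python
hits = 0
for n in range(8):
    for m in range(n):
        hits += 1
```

Triangle number: 0+1+2+...+7
`hits` takes the values: 0 → 1 → 2 → 3 → 4 → 5 → 6 → 7 → 8 → 9 → 10 → 11 → 12 → 13 → 14 → 15 → 16 → 17 → 18 → 19 → 20 → 21 → 22 → 23 → 24 → 25 → 26 → 27 → 28

Answer: 28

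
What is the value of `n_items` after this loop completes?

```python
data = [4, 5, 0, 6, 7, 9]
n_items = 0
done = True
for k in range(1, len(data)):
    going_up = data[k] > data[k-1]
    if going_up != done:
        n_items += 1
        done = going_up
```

Count direction changes in [4, 5, 0, 6, 7, 9]
`n_items` takes the values: 0 → 1 → 2

Answer: 2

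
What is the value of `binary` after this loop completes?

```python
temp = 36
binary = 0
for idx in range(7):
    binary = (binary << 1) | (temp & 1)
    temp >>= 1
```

Reverse lowest 7 bits of 36
`binary` takes the values: 0 → 1 → 2 → 4 → 9 → 18

Answer: 18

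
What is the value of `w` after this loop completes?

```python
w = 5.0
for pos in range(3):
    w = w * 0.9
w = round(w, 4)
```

Exponential decay: 5.0 * 0.9^3
`w` takes the values: 5.0 → 4.5 → 4.05 → 3.645

Answer: 3.645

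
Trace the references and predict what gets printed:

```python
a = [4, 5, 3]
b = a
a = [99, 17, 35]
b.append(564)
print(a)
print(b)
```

Key concept: rebinding vs mutation: a is rebound to a new list, b still points at the original.
Step by step:
`a = [4, 5, 3]` → a = [4, 5, 3]
`b = a` → b = [4, 5, 3] (same object as a)
`a = [99, 17, 35]` → a = [99, 17, 35]
`b.append(564)` → b = [4, 5, 3, 564]
`print(a)` → prints [99, 17, 35]
`print(b)` → prints [4, 5, 3, 564]

Answer:
[99, 17, 35]
[4, 5, 3, 564]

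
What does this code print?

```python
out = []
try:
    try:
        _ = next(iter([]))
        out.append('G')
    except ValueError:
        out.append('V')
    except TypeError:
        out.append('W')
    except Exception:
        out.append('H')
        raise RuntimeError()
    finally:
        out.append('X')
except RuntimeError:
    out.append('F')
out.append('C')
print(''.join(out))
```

Execution trace: 'H' (inner except Exception) → 'X' (inner finally) → 'F' (outer except RuntimeError) → 'C' (after the try/except). Output: HXFC

Answer: HXFC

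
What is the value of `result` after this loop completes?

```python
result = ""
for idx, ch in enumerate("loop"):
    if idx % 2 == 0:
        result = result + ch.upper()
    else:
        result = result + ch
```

Uppercase even positions in 'loop'
`result` takes the values: "" → "L" → "Lo" → "LoO" → "LoOp"

Answer: "LoOp"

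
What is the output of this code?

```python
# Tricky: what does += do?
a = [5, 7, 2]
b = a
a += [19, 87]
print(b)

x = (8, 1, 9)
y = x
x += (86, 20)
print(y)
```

Key concept: += behavior differs for mutable vs immutable.
Step by step:
`a = [5, 7, 2]` → a = [5, 7, 2]
`b = a` → b = [5, 7, 2] (same object as a)
`a += [19, 87]` → a = [5, 7, 2, 19, 87] (same object as b); b = [5, 7, 2, 19, 87] (same object as a)
`print(b)` → prints [5, 7, 2, 19, 87]
`x = (8, 1, 9)` → x = (8, 1, 9)
`y = x` → y = (8, 1, 9)
`x += (86, 20)` → x = (8, 1, 9, 86, 20)
`print(y)` → prints (8, 1, 9)

Answer:
[5, 7, 2, 19, 87]
(8, 1, 9)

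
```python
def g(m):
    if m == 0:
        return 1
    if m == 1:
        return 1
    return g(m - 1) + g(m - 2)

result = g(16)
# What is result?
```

Build up from base cases: g(0)=1, g(1)=1, g(2)=2, g(3)=3, g(4)=5, g(5)=8, g(6)=13, ..., g(16)=1597

Answer: 1597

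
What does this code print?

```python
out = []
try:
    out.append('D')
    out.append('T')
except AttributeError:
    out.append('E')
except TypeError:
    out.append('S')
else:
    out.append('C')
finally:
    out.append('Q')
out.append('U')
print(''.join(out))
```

Execution trace: 'D' (try body) → 'T' (try body, no exception) → 'C' (else) → 'Q' (finally) → 'U' (after the try/except). Output: DTCQU

Answer: DTCQU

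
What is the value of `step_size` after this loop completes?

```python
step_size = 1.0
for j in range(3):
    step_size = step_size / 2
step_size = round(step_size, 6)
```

Halving LR 3 times: 1 / 2^3
`step_size` takes the values: 1.0 → 0.5 → 0.25 → 0.125

Answer: 0.125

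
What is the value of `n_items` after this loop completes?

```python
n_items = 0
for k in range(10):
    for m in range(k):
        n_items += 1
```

Triangle number: 0+1+2+...+9
`n_items` takes the values: 0 → 1 → 2 → 3 → 4 → 5 → 6 → 7 → 8 → 9 → 10 → 11 → 12 → 13 → 14 → 15 → 16 → 17 → 18 → 19 → 20 → 21 → 22 → 23 → 24 → 25 → 26 → 27 → 28 → 29 → … → 41 → 42 → 43 → 44 → 45

Answer: 45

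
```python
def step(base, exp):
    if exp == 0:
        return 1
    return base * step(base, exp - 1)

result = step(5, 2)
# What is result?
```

step(5, 2) = 5 * 5 = 25

Answer: 25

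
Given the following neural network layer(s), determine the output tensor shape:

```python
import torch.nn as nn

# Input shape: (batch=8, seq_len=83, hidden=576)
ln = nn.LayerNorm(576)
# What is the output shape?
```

Input: (8, 83, 576) -> Output: (8, 83, 576)

Answer: (8, 83, 576)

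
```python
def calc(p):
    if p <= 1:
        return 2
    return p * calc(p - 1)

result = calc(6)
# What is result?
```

calc(6) = 6 * 5 * 4 * 3 * 2 * 2 = 1440

Answer: 1440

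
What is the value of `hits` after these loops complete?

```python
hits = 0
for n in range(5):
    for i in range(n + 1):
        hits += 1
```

Triangle: 1 + 2 + ... + 5
`hits` takes the values: 0 → 1 → 2 → 3 → 4 → 5 → 6 → 7 → 8 → 9 → 10 → 11 → 12 → 13 → 14 → 15

Answer: 15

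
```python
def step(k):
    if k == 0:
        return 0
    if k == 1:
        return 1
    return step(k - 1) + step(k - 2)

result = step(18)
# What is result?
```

Build up from base cases: step(0)=0, step(1)=1, step(2)=1, step(3)=2, step(4)=3, step(5)=5, step(6)=8, ..., step(18)=2584

Answer: 2584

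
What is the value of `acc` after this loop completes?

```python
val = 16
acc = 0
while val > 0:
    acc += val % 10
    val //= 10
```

Sum digits of 16
`acc` takes the values: 0 → 6 → 7

Answer: 7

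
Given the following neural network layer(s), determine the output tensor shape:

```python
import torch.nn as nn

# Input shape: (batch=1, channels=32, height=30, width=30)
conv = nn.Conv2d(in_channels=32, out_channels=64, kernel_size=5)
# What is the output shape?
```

Input: (1, 32, 30, 30) -> Output: (1, 64, 26, 26)

Answer: (1, 64, 26, 26)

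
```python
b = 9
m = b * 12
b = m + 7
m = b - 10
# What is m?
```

Trace:
`b = 9` → b = 9
`m = b * 12` → m = 108
`b = m + 7` → b = 115
`m = b - 10` → m = 105
So m = 105

Answer: 105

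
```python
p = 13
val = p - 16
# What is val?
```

Trace:
`p = 13` → p = 13
`val = p - 16` → val = -3
So val = -3

Answer: -3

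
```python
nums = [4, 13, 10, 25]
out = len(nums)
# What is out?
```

Trace:
`nums = [4, 13, 10, 25]` → nums = [4, 13, 10, 25]
`out = len(nums)` → out = 4
So out = 4

Answer: 4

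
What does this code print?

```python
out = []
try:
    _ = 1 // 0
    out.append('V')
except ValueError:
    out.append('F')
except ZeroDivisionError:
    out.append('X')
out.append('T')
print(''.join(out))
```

Execution trace: 'X' (except ZeroDivisionError) → 'T' (after the try/except). Output: XT

Answer: XT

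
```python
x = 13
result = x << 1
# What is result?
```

Trace:
`x = 13` → x = 13
`result = x << 1` → result = 26
So result = 26

Answer: 26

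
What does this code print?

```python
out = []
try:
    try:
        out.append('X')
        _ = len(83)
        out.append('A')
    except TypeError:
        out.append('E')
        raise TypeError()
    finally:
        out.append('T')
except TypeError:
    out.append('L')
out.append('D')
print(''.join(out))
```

Execution trace: 'X' (inner try body) → 'E' (inner except TypeError) → 'T' (inner finally) → 'L' (outer except TypeError) → 'D' (after the try/except). Output: XETLD

Answer: XETLD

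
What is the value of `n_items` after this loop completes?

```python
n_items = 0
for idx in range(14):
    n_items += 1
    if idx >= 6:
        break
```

Loop breaks when idx reaches 6, n_items is 7
`n_items` takes the values: 0 → 1 → 2 → 3 → 4 → 5 → 6 → 7

Answer: 7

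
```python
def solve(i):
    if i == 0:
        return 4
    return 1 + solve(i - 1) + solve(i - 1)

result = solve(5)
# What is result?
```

solve(i) = 1 + 2·solve(i-1), solve(0)=4. Closed form: (4+1)·2^5 - 1 = 159.

Answer: 159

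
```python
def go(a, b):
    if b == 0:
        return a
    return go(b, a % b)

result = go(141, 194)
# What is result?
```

go(141, 194) -> go(194, 141) -> go(141, 53) -> go(53, 35) -> go(35, 18) -> go(18, 17) -> go(17, 1) -> go(1, 0) -> 1

Answer: 1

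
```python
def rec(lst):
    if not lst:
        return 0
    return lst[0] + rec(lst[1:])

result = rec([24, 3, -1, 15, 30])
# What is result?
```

24 + 3 + (-1) + 15 + 30 + 0 = 71

Answer: 71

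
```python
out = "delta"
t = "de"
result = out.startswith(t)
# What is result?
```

Trace:
`out = "delta"` → out = 'delta'
`t = "de"` → t = 'de'
`result = out.startswith(t)` → result = True
So result = True

Answer: True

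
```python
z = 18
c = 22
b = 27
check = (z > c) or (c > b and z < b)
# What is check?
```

Trace:
`z = 18` → z = 18
`c = 22` → c = 22
`b = 27` → b = 27
`check = (z > c) or (c > b and z < b)` → check = False
So check = False

Answer: False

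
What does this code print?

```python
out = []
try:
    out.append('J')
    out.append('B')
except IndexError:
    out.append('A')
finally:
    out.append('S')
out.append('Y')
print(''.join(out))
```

Execution trace: 'J' (try body) → 'B' (try body, no exception) → 'S' (finally) → 'Y' (after the try/except). Output: JBSY

Answer: JBSY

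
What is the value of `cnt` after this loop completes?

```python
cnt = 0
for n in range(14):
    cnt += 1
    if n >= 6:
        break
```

Loop breaks when n reaches 6, cnt is 7
`cnt` takes the values: 0 → 1 → 2 → 3 → 4 → 5 → 6 → 7

Answer: 7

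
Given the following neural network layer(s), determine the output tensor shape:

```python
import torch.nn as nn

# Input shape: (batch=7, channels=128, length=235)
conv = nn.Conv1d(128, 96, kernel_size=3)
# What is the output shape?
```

Input: (7, 128, 235) -> Output: (7, 96, 233)

Answer: (7, 96, 233)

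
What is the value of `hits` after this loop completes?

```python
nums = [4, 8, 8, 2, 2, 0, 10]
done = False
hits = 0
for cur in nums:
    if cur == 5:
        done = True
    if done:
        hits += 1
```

Count elements after first 5 in [4, 8, 8, 2, 2, 0, 10]
`hits` takes the values: 0

Answer: 0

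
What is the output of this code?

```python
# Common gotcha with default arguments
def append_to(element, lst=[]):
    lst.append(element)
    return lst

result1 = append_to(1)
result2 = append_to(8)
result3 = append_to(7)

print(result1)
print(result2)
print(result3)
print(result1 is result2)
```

Key concept: mutable default argument gotcha.
Step by step:
`result1 = append_to(1)` → result1 = [1]
`result2 = append_to(8)` → result1 = [1, 8] (same object as result2); result2 = [1, 8] (same object as result1)
`result3 = append_to(7)` → result1 = [1, 8, 7] (same object as result2, result3); result2 = [1, 8, 7] (same object as result1, result3); result3 = [1, 8, 7] (same object as result1, result2)
`print(result1)` → prints [1, 8, 7]
`print(result2)` → prints [1, 8, 7]
`print(result3)` → prints [1, 8, 7]
`print(result1 is result2)` → prints True

Answer:
[1, 8, 7]
[1, 8, 7]
[1, 8, 7]
True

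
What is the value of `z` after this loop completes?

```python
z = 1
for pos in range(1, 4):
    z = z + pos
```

Start at 1, add 1 through 3
`z` takes the values: 1 → 2 → 4 → 7

Answer: 7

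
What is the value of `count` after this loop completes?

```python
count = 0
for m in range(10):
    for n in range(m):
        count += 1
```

Triangle number: 0+1+2+...+9
`count` takes the values: 0 → 1 → 2 → 3 → 4 → 5 → 6 → 7 → 8 → 9 → 10 → 11 → 12 → 13 → 14 → 15 → 16 → 17 → 18 → 19 → 20 → 21 → 22 → 23 → 24 → 25 → 26 → 27 → 28 → 29 → … → 41 → 42 → 43 → 44 → 45

Answer: 45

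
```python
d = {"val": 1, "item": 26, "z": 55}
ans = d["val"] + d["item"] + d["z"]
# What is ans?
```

Trace:
`d = {"val": 1, "item": 26, "z": 55}` → d = {'val': 1, 'item': 26, 'z': 55}
`ans = d["val"] + d["item"] + d["z"]` → ans = 82
So ans = 82

Answer: 82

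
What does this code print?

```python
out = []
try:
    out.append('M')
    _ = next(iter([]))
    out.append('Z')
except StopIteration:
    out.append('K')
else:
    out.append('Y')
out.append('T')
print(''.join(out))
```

Execution trace: 'M' (try body) → 'K' (except StopIteration) → 'T' (after the try/except). Output: MKT

Answer: MKT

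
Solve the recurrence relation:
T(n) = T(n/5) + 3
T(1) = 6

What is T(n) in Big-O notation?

Each step divides n by 5 and adds 3. After log_5(n) steps we reach T(1)=6. So T(n) = 3·log_5(n) + 6 = O(log n).

Answer: O(log n)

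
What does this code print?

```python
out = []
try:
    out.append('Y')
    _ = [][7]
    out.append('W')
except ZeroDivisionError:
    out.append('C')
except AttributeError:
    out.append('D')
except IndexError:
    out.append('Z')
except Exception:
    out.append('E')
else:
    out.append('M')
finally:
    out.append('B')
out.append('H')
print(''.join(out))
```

Execution trace: 'Y' (try body) → 'Z' (except IndexError) → 'B' (finally) → 'H' (after the try/except). Output: YZBH

Answer: YZBH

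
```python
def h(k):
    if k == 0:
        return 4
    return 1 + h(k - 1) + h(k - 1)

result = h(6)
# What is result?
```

h(k) = 1 + 2·h(k-1), h(0)=4. Closed form: (4+1)·2^6 - 1 = 319.

Answer: 319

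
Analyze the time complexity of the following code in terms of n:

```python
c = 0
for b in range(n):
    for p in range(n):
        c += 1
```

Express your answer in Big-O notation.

Each loop level contributes: n × n. Multiplying the contributions gives O(n^2).

Answer: O(n^2)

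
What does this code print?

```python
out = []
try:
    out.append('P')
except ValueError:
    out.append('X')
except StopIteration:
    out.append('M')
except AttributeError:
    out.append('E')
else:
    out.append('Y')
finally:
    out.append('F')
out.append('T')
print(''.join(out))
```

Execution trace: 'P' (try body, no exception) → 'Y' (else) → 'F' (finally) → 'T' (after the try/except). Output: PYFT

Answer: PYFT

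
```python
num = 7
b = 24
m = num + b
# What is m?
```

Trace:
`num = 7` → num = 7
`b = 24` → b = 24
`m = num + b` → m = 31
So m = 31

Answer: 31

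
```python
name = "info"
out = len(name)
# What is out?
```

Trace:
`name = "info"` → name = 'info'
`out = len(name)` → out = 4
So out = 4

Answer: 4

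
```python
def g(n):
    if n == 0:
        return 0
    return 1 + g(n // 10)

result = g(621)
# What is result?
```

Count of digits of 621: 3

Answer: 3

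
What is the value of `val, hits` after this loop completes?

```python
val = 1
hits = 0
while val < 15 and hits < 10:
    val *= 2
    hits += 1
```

Double until >= 15 or 10 iterations
`val, hits` takes the values: (1, 0) → (2, 0) → (2, 1) → (4, 1) → (4, 2) → (8, 2) → (8, 3) → (16, 3) → (16, 4)

Answer: 16, 4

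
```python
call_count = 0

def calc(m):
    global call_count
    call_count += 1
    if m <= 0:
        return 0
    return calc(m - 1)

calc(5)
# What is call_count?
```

Linear recursion stepping by 1: 6 calls from m=5 down to ≤0.

Answer: 6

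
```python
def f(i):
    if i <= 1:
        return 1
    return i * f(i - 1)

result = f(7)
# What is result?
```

f(7) = 7 * 6 * 5 * 4 * 3 * 2 * 1 = 5040

Answer: 5040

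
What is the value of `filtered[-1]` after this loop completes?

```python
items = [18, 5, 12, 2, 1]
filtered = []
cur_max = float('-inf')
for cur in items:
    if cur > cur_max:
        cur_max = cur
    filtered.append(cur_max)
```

Running max ends at 18
`filtered` takes the values: [] → [18] → [18, 18] → [18, 18, 18] → [18, 18, 18, 18] → [18, 18, 18, 18, 18]
So `filtered[-1]` = 18

Answer: 18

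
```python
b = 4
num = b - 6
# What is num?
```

Trace:
`b = 4` → b = 4
`num = b - 6` → num = -2
So num = -2

Answer: -2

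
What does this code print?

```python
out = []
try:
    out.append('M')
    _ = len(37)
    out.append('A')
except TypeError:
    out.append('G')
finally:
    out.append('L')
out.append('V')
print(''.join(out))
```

Execution trace: 'M' (try body) → 'G' (except TypeError) → 'L' (finally) → 'V' (after the try/except). Output: MGLV

Answer: MGLV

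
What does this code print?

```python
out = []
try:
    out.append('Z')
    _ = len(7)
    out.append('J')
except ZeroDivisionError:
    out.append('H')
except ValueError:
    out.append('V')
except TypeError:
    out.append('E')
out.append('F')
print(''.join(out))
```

Execution trace: 'Z' (try body) → 'E' (except TypeError) → 'F' (after the try/except). Output: ZEF

Answer: ZEF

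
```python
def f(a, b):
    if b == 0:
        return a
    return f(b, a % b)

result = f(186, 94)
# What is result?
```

f(186, 94) -> f(94, 92) -> f(92, 2) -> f(2, 0) -> 2

Answer: 2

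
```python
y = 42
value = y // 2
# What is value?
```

Trace:
`y = 42` → y = 42
`value = y // 2` → value = 21
So value = 21

Answer: 21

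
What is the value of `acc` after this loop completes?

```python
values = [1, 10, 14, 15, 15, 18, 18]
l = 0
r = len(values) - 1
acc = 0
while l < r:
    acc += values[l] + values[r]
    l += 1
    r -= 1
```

Sum of pairs from ends
`acc` takes the values: 0 → 19 → 47 → 76

Answer: 76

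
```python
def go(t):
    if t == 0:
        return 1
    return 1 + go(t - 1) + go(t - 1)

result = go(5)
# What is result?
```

go(t) = 1 + 2·go(t-1), go(0)=1. Closed form: (1+1)·2^5 - 1 = 63.

Answer: 63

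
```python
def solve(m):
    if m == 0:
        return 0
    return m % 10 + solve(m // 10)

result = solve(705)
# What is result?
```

Sum of digits of 705: 5 + 0 + 7 = 12

Answer: 12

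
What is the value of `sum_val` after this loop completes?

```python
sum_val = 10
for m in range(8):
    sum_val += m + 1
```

Start at 10, add 1 to 8 = 46
`sum_val` takes the values: 10 → 11 → 13 → 16 → 20 → 25 → 31 → 38 → 46

Answer: 46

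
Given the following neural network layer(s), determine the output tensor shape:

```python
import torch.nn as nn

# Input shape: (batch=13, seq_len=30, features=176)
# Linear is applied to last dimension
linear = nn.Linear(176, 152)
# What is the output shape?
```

Input: (13, 30, 176) -> Output: (13, 30, 152)

Answer: (13, 30, 152)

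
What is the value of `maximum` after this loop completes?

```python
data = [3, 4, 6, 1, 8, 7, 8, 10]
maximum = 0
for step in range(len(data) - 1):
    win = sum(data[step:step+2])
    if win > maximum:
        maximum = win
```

Max sum of 2-element window in [3, 4, 6, 1, 8, 7, 8, 10]
`maximum` takes the values: 0 → 7 → 10 → 15 → 18

Answer: 18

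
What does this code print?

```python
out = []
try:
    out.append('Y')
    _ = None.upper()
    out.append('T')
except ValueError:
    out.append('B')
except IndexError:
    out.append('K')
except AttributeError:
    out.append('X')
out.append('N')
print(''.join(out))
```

Execution trace: 'Y' (try body) → 'X' (except AttributeError) → 'N' (after the try/except). Output: YXN

Answer: YXN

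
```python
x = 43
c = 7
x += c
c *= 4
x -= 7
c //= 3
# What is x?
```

Trace:
`x = 43` → x = 43
`c = 7` → c = 7
`x += c` → x = 50
`c *= 4` → c = 28
`x -= 7` → x = 43
`c //= 3` → c = 9
So x = 43

Answer: 43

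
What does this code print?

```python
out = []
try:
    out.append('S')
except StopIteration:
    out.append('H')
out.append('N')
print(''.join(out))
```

Execution trace: 'S' (try body, no exception) → 'N' (after the try/except). Output: SN

Answer: SN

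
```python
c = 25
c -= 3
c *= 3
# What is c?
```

Trace:
`c = 25` → c = 25
`c -= 3` → c = 22
`c *= 3` → c = 66
So c = 66

Answer: 66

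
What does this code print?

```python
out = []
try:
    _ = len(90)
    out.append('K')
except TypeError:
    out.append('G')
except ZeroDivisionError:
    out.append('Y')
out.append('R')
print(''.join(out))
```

Execution trace: 'G' (except TypeError) → 'R' (after the try/except). Output: GR

Answer: GR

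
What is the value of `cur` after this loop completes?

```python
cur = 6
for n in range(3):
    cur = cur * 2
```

Multiply by 2, 3 times: 6 * 2^3 = 48
`cur` takes the values: 6 → 12 → 24 → 48

Answer: 48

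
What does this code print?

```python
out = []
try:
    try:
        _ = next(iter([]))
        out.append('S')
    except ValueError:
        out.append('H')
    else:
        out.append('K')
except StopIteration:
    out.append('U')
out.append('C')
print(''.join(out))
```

Execution trace: 'U' (outer except StopIteration) → 'C' (after the try/except). Output: UC

Answer: UC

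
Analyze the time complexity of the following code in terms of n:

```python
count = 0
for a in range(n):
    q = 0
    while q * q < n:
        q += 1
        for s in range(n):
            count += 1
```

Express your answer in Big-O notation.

Each loop level contributes: n × √n × n. Multiplying the contributions gives O(n^2√n).

Answer: O(n^2√n)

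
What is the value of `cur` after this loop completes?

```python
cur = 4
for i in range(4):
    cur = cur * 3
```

Multiply by 3, 4 times: 4 * 3^4 = 324
`cur` takes the values: 4 → 12 → 36 → 108 → 324

Answer: 324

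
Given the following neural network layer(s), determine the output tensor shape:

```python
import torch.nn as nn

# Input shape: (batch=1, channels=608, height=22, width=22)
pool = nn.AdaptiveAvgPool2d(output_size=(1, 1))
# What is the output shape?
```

Input: (1, 608, 22, 22) -> Output: (1, 608, 1, 1)

Answer: (1, 608, 1, 1)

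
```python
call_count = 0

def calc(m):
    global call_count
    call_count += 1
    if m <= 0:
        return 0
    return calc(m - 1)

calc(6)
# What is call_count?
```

Linear recursion stepping by 1: 7 calls from m=6 down to ≤0.

Answer: 7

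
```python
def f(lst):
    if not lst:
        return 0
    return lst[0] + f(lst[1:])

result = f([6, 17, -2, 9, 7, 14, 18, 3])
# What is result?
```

6 + 17 + (-2) + 9 + 7 + 14 + 18 + 3 + 0 = 72

Answer: 72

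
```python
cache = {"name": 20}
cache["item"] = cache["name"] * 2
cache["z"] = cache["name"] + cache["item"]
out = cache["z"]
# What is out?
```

Trace:
`cache = {"name": 20}` → cache = {'name': 20}
`cache["item"] = cache["name"] * 2` → cache = {'name': 20, 'item': 40}
`cache["z"] = cache["name"] + cache["item"]` → cache = {'name': 20, 'item': 40, 'z': 60}
`out = cache["z"]` → out = 60
So out = 60

Answer: 60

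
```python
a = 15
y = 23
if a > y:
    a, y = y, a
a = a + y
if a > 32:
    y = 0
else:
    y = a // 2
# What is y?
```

Trace:
`a = 15` → a = 15
`y = 23` → y = 23
`if a > y: ...` → a > y is False → no variable changes
`a = a + y` → a = 38
`if a > 32: ...` → a > 32 is True → y = 0
So y = 0

Answer: 0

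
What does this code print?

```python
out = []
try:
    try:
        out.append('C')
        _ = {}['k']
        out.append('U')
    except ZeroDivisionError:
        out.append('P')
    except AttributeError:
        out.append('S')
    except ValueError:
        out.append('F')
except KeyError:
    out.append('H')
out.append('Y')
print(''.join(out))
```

Execution trace: 'C' (inner try body) → 'H' (outer except KeyError) → 'Y' (after the try/except). Output: CHY

Answer: CHY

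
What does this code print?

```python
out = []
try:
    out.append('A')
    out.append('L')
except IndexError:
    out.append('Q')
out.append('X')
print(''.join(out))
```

Execution trace: 'A' (try body) → 'L' (try body, no exception) → 'X' (after the try/except). Output: ALX

Answer: ALX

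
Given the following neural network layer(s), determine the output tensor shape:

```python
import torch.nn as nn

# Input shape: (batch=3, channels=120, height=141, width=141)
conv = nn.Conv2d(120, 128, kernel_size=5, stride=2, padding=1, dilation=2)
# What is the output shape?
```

Input: (3, 120, 141, 141) -> Output: (3, 128, 68, 68)

Answer: (3, 128, 68, 68)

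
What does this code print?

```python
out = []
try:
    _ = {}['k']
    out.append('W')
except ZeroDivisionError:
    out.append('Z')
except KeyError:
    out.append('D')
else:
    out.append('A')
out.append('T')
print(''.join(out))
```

Execution trace: 'D' (except KeyError) → 'T' (after the try/except). Output: DT

Answer: DT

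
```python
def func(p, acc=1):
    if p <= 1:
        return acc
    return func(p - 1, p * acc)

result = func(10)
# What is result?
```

Accumulator trace (n, acc): (10, 1) -> (9, 10) -> (8, 90) -> (7, 720) -> (6, 5040) -> (5, 30240) -> (4, 151200) -> (3, 604800) -> (2, 1814400) -> (1, 3628800) -> return 3628800

Answer: 3628800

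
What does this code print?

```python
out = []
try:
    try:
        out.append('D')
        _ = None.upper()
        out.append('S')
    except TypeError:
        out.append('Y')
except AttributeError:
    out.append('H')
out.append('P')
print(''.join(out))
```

Execution trace: 'D' (try body) → 'H' (outer except AttributeError) → 'P' (after the try/except). Output: DHP

Answer: DHP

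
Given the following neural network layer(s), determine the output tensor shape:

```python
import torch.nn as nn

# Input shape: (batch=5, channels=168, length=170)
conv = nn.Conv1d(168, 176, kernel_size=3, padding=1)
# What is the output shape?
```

Input: (5, 168, 170) -> Output: (5, 176, 170)

Answer: (5, 176, 170)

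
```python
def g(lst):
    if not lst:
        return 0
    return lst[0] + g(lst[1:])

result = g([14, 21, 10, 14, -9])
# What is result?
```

14 + 21 + 10 + 14 + (-9) + 0 = 50

Answer: 50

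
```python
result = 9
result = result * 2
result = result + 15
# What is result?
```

Trace:
`result = 9` → result = 9
`result = result * 2` → result = 18
`result = result + 15` → result = 33
So result = 33

Answer: 33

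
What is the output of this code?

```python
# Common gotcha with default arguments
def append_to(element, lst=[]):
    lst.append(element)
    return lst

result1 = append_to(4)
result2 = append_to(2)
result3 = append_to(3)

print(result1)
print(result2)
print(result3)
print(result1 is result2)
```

Key concept: mutable default argument gotcha.
Step by step:
`result1 = append_to(4)` → result1 = [4]
`result2 = append_to(2)` → result1 = [4, 2] (same object as result2); result2 = [4, 2] (same object as result1)
`result3 = append_to(3)` → result1 = [4, 2, 3] (same object as result2, result3); result2 = [4, 2, 3] (same object as result1, result3); result3 = [4, 2, 3] (same object as result1, result2)
`print(result1)` → prints [4, 2, 3]
`print(result2)` → prints [4, 2, 3]
`print(result3)` → prints [4, 2, 3]
`print(result1 is result2)` → prints True

Answer:
[4, 2, 3]
[4, 2, 3]
[4, 2, 3]
True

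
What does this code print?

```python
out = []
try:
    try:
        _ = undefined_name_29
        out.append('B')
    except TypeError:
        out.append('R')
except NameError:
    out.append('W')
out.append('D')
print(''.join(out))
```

Execution trace: 'W' (outer except NameError) → 'D' (after the try/except). Output: WD

Answer: WD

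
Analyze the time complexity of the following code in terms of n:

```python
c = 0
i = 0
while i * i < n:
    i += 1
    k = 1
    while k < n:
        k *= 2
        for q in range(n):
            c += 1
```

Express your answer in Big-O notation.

Each loop level contributes: √n × log n × n. Multiplying the contributions gives O(n√n log n).

Answer: O(n√n log n)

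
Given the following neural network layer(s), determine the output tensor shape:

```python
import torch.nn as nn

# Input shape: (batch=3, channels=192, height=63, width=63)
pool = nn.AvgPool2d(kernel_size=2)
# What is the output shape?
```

Input: (3, 192, 63, 63) -> Output: (3, 192, 31, 31)

Answer: (3, 192, 31, 31)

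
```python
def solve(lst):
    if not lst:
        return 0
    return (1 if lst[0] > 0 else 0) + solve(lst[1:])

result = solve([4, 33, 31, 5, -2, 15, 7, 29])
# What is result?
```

Count of positive elements in [4, 33, 31, 5, -2, 15, 7, 29] = 7

Answer: 7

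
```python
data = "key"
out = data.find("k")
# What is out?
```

Trace:
`data = "key"` → data = 'key'
`out = data.find("k")` → out = 0
So out = 0

Answer: 0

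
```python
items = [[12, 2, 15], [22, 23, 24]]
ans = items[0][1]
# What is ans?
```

Trace:
`items = [[12, 2, 15], [22, 23, 24]]` → items = [[12, 2, 15], [22, 23, 24]]
`ans = items[0][1]` → ans = 2
So ans = 2

Answer: 2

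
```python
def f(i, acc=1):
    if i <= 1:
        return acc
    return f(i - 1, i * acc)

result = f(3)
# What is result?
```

Accumulator trace (n, acc): (3, 1) -> (2, 3) -> (1, 6) -> return 6

Answer: 6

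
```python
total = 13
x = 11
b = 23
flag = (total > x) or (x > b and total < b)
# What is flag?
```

Trace:
`total = 13` → total = 13
`x = 11` → x = 11
`b = 23` → b = 23
`flag = (total > x) or (x > b and total < b)` → flag = True
So flag = True

Answer: True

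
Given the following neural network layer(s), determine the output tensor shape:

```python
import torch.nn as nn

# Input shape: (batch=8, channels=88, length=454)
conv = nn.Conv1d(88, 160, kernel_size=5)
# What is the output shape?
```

Input: (8, 88, 454) -> Output: (8, 160, 450)

Answer: (8, 160, 450)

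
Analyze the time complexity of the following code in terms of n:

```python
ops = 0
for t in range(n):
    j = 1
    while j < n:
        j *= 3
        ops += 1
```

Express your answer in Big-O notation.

Each loop level contributes: n × log n. Multiplying the contributions gives O(n log n).

Answer: O(n log n)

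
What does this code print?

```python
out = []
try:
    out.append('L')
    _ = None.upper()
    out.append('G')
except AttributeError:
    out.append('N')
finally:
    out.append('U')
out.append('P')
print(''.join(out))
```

Execution trace: 'L' (try body) → 'N' (except AttributeError) → 'U' (finally) → 'P' (after the try/except). Output: LNUP

Answer: LNUP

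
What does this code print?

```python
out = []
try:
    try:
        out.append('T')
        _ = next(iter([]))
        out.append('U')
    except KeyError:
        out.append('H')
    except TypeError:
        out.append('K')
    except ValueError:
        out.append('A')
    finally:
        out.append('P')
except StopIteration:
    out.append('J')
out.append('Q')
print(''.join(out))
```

Execution trace: 'T' (inner try body) → 'P' (inner finally) → 'J' (outer except StopIteration) → 'Q' (after the try/except). Output: TPJQ

Answer: TPJQ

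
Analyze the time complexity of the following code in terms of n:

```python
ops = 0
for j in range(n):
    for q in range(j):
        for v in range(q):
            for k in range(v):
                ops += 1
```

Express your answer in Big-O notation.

Each loop level contributes: n × n × n × n. Multiplying the contributions gives O(n^4).

Answer: O(n^4)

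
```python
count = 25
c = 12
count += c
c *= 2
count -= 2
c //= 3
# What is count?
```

Trace:
`count = 25` → count = 25
`c = 12` → c = 12
`count += c` → count = 37
`c *= 2` → c = 24
`count -= 2` → count = 35
`c //= 3` → c = 8
So count = 35

Answer: 35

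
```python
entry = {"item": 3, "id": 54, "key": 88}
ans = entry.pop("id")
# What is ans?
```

Trace:
`entry = {"item": 3, "id": 54, "key": 88}` → entry = {'item': 3, 'id': 54, 'key': 88}
`ans = entry.pop("id")` → entry = {'item': 3, 'key': 88}; ans = 54
So ans = 54

Answer: 54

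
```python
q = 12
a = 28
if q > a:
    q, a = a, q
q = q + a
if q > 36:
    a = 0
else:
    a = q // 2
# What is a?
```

Trace:
`q = 12` → q = 12
`a = 28` → a = 28
`if q > a: ...` → q > a is False → no variable changes
`q = q + a` → q = 40
`if q > 36: ...` → q > 36 is True → a = 0
So a = 0

Answer: 0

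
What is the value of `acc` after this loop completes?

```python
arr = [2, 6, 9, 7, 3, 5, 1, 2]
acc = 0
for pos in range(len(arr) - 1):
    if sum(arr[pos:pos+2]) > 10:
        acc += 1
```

Count windows with sum > 10
`acc` takes the values: 0 → 1 → 2

Answer: 2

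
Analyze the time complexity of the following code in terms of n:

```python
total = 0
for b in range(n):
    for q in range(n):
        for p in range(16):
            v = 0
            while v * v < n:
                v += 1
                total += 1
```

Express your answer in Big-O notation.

Each loop level contributes: n × n × 1 × √n. Multiplying the contributions gives O(n^2√n).

Answer: O(n^2√n)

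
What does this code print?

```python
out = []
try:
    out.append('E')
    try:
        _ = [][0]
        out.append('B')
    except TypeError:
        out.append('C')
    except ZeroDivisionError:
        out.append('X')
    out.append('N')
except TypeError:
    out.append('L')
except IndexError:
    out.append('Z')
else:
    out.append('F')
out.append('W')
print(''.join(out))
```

Execution trace: 'E' (try body) → 'Z' (except IndexError) → 'W' (after the try/except). Output: EZW

Answer: EZW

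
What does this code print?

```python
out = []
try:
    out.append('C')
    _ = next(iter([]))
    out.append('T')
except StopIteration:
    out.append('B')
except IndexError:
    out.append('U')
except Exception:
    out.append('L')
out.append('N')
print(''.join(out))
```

Execution trace: 'C' (try body) → 'B' (except StopIteration) → 'N' (after the try/except). Output: CBN

Answer: CBN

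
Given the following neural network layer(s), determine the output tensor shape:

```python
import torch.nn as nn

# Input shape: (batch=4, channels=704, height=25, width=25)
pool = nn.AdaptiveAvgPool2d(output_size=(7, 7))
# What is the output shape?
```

Input: (4, 704, 25, 25) -> Output: (4, 704, 7, 7)

Answer: (4, 704, 7, 7)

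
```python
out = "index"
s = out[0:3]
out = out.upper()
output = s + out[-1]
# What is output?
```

Trace:
`out = "index"` → out = 'index'
`s = out[0:3]` → s = 'ind'
`out = out.upper()` → out = 'INDEX'
`output = s + out[-1]` → output = 'indX'
So output = 'indX'

Answer: 'indX'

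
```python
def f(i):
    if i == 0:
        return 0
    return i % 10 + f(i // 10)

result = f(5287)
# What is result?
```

Sum of digits of 5287: 7 + 8 + 2 + 5 = 22

Answer: 22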